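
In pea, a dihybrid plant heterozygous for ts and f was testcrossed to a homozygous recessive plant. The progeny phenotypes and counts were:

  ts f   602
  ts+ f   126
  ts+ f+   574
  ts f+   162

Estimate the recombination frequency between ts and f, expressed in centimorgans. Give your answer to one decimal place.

19.7 centimorgans

The two most frequent classes, ts+ f+ (574) and ts f (602), are the parental types, so the F1 was ts+ f+ / ts f.
The recombinant classes are ts+ f and ts f+: 126 + 162 = 288.
Recombination frequency = 288/1464 = 0.1967 ≈ 19.7%, i.e. 19.7 centimorgans.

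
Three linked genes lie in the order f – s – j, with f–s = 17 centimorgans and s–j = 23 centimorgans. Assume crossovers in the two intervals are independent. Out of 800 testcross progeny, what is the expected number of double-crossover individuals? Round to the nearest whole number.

31

Map distances give recombination frequencies of 0.170 and 0.230 for the two intervals.
With no interference, expected double-crossover frequency = 0.170 × 0.230 = 0.03910.
Expected number = 0.03910 × 800 = 31.28 ≈ 31.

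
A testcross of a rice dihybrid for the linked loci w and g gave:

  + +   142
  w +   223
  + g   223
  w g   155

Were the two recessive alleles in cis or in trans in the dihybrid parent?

trans

The two most frequent classes are + g (223) and w + (223); these are the parental (non-recombinant) types.
So the F1 carried + g on one chromosome and w + on the other — the recessive alleles are on opposite chromosomes (trans / repulsion).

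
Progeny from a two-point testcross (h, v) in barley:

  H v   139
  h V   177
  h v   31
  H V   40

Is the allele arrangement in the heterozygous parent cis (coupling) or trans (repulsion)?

trans

The two most frequent classes are H v (139) and h V (177); these are the parental (non-recombinant) types.
So the F1 carried H v on one chromosome and h V on the other — the recessive alleles are on opposite chromosomes (trans / repulsion).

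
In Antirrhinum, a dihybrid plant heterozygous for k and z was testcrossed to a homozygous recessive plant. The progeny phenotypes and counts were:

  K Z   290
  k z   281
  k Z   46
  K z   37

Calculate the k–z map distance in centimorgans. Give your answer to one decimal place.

12.7 centimorgans

The two most frequent classes, K Z (290) and k z (281), are the parental types, so the F1 was K Z / k z.
The recombinant classes are K z and k Z: 37 + 46 = 83.
Recombination frequency = 83/654 = 0.1269 ≈ 12.7%, i.e. 12.7 centimorgans.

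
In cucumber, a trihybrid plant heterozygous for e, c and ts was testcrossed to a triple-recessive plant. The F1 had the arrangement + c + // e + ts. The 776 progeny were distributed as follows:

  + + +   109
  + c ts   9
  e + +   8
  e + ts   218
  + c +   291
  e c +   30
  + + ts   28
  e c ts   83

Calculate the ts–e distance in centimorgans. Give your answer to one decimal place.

9.7 centimorgans

The two rarest classes, + c ts and e + +, are the double crossovers. Comparing them with the parentals, only the ts allele has switched, so ts is the middle locus and the order is c – ts – e.
Crossovers in the ts–e interval produce the single-crossover classes e c + and + + ts (30 + 28 = 58) plus the double crossovers (17).
RF(ts–e) = (58 + 17) / 776 = 75/776 = 0.0966 → 9.7 centimorgans.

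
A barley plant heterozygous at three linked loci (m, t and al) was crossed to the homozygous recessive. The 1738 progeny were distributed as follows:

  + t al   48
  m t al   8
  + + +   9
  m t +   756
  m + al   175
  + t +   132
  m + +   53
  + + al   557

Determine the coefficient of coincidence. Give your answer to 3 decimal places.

0.773

The two most frequent reciprocal classes, m t + and + + al, are the parental types, so the F1 was m t + / + + al.
The two rarest classes, m t al and + + +, are the double crossovers. Comparing them with the parentals, only the al allele has switched, so al is the middle locus and the order is t – al – m.
t–al: (101 + 17)/1738 = 0.0679; al–m: (307 + 17)/1738 = 0.1864.
Expected DCO frequency = 0.0679 × 0.1864 ≈ 0.01266; observed = 17/1738 ≈ 0.00978.
Coefficient of coincidence = 0.00978/0.01266 ≈ 0.773.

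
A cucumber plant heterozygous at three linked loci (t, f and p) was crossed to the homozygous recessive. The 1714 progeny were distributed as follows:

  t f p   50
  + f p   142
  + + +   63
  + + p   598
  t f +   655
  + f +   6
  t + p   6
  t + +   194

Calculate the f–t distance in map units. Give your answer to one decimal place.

20.3 map units

The two most frequent reciprocal classes, t f + and + + p, are the parental types, so the F1 was t f + / + + p.
The two rarest classes, + f + and t + p, are the double crossovers. Comparing them with the parentals, only the t allele has switched, so t is the middle locus and the order is p – t – f.
Crossovers in the t–f interval produce the single-crossover classes t + + and + f p (194 + 142 = 336) plus the double crossovers (12).
RF(t–f) = (336 + 12) / 1714 = 348/1714 = 0.2030 → 20.3 map units.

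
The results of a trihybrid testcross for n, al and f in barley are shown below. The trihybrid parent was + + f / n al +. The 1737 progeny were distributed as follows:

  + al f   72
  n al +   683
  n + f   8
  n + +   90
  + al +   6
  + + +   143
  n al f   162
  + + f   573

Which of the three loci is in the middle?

n

The two rarest classes, n + f and + al +, are the double crossovers. Comparing them with the parentals, only the n allele has switched, so n is the middle locus and the order is al – n – f.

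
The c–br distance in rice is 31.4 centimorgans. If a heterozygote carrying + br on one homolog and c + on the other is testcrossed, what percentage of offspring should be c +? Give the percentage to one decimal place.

A map distance of 31.4 centimorgans corresponds to a recombination frequency of 0.314.
The F1 is + br / c +, so c + is a parental gamete class with expected frequency (1 − r)/2 = 0.686/2 = 0.3430.
That is 0.3430 = 34.3% of the progeny.

34.3%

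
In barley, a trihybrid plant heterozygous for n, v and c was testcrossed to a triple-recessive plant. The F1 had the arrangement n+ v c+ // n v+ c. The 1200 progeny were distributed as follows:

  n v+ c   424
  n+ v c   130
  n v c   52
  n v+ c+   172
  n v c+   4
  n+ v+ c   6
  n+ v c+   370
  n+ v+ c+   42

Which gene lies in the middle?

n

The two rarest classes, n v c+ and n+ v+ c, are the double crossovers. Comparing them with the parentals, only the n allele has switched, so n is the middle locus and the order is c – n – v.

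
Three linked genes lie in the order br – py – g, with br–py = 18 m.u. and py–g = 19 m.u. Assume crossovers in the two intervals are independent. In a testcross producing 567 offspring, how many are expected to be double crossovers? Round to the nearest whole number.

Map distances give recombination frequencies of 0.180 and 0.190 for the two intervals.
With no interference, expected double-crossover frequency = 0.180 × 0.190 = 0.03420.
Expected number = 0.03420 × 567 = 19.39 ≈ 19.

19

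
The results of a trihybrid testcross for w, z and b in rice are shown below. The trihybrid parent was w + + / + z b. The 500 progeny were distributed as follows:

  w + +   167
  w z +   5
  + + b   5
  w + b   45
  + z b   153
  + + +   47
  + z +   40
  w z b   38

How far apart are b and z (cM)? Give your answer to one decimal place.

The two rarest classes, w z + and + + b, are the double crossovers. Comparing them with the parentals, only the z allele has switched, so z is the middle locus and the order is b – z – w.
Crossovers in the b–z interval produce the single-crossover classes w + b and + z + (45 + 40 = 85) plus the double crossovers (10).
RF(b–z) = (85 + 10) / 500 = 95/500 = 0.1900 → 19.0 cM.

19.0 cM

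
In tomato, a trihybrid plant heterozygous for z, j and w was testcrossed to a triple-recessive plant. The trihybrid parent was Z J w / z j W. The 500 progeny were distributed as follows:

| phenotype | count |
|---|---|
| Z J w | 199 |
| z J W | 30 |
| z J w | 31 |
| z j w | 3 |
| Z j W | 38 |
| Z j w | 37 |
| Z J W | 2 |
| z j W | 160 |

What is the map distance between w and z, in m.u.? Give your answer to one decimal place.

14.8 m.u.

The two rarest classes, Z J W and z j w, are the double crossovers. Comparing them with the parentals, only the w allele has switched, so w is the middle locus and the order is z – w – j.
Crossovers in the z–w interval produce the single-crossover classes z J w and Z j W (31 + 38 = 69) plus the double crossovers (5).
RF(z–w) = (69 + 5) / 500 = 74/500 = 0.1480 → 14.8 m.u.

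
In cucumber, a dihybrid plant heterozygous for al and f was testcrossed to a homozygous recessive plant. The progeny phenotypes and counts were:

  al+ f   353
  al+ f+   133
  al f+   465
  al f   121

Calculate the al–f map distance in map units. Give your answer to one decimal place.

23.7 map units

The two most frequent classes, al+ f (353) and al f+ (465), are the parental types, so the F1 was al+ f / al f+.
The recombinant classes are al+ f+ and al f: 133 + 121 = 254.
Recombination frequency = 254/1072 = 0.2369 ≈ 23.7%, i.e. 23.7 map units.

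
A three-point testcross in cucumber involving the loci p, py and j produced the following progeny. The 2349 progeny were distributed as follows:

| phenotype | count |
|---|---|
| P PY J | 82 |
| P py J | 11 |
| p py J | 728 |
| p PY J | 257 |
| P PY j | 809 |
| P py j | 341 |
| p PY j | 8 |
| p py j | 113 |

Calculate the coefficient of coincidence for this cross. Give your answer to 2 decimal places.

The two most frequent reciprocal classes, P PY j and p py J, are the parental types, so the F1 was P PY j / p py J.
The two rarest classes, p PY j and P py J, are the double crossovers. Comparing them with the parentals, only the p allele has switched, so p is the middle locus and the order is py – p – j.
py–p: (598 + 19)/2349 = 0.2627; p–j: (195 + 19)/2349 = 0.0911.
Expected DCO frequency = 0.2627 × 0.0911 ≈ 0.02393; observed = 19/2349 ≈ 0.00809.
Coefficient of coincidence = 0.00809/0.02393 ≈ 0.34.

0.34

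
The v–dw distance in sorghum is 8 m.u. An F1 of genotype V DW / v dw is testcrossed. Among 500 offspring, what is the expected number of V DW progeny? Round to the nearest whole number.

230

A map distance of 8 m.u. corresponds to a recombination frequency of 0.080.
The F1 is V DW / v dw, so V DW is a parental gamete class with expected frequency (1 − r)/2 = 0.920/2 = 0.4600.
Expected number = 0.4600 × 500 = 230.00 ≈ 230.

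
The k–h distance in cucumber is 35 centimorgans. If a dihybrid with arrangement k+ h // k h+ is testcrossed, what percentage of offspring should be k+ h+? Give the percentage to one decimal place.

17.5%

A map distance of 35 centimorgans corresponds to a recombination frequency of 0.350.
The F1 is k+ h / k h+, so k+ h+ is a recombinant gamete class with expected frequency r/2 = 0.350/2 = 0.1750.
That is 0.1750 = 17.5% of the progeny.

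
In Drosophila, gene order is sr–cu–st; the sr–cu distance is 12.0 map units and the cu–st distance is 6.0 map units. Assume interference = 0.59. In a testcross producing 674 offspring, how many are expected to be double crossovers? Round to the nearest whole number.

2

Map distances give recombination frequencies of 0.120 and 0.060 for the two intervals.
With interference 0.59 (so coincidence = 0.41), expected double-crossover frequency = 0.120 × 0.060 × 0.41 = 0.00295.
Expected number = 0.00295 × 674 = 1.99 ≈ 2.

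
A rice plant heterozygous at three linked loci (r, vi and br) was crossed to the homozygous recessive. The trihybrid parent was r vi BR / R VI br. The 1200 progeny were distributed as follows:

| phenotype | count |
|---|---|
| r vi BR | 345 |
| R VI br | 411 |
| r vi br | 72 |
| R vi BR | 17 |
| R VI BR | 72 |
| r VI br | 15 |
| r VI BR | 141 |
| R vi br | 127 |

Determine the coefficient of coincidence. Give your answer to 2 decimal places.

The two rarest classes, R vi BR and r VI br, are the double crossovers. Comparing them with the parentals, only the r allele has switched, so r is the middle locus and the order is vi – r – br.
vi–r: (268 + 32)/1200 = 0.2500; r–br: (144 + 32)/1200 = 0.1467.
Expected DCO frequency = 0.2500 × 0.1467 ≈ 0.03667; observed = 32/1200 ≈ 0.02667.
Coefficient of coincidence = 0.02667/0.03667 ≈ 0.73.

0.73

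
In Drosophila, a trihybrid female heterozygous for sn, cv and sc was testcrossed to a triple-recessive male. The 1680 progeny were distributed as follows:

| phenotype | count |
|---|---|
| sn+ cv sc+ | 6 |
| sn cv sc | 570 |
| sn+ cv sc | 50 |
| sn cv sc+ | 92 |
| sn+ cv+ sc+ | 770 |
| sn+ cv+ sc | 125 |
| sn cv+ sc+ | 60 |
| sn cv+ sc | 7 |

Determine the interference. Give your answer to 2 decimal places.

0.23

The two most frequent reciprocal classes, sn+ cv+ sc+ and sn cv sc, are the parental types, so the F1 was sn+ cv+ sc+ / sn cv sc.
The two rarest classes, sn+ cv sc+ and sn cv+ sc, are the double crossovers. Comparing them with the parentals, only the cv allele has switched, so cv is the middle locus and the order is sn – cv – sc.
sn–cv: (110 + 13)/1680 = 0.0732; cv–sc: (217 + 13)/1680 = 0.1369.
Expected DCO frequency = 0.0732 × 0.1369 ≈ 0.01002; observed = 13/1680 ≈ 0.00774.
Coefficient of coincidence = 0.00774/0.01002 ≈ 0.77; interference = 1 − 0.77 = 0.23.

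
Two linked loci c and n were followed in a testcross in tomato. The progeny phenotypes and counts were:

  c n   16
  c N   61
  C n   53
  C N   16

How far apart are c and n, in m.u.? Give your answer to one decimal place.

21.9 m.u.

The two most frequent classes, C n (53) and c N (61), are the parental types, so the F1 was C n / c N.
The recombinant classes are C N and c n: 16 + 16 = 32.
Recombination frequency = 32/146 = 0.2192 ≈ 21.9%, i.e. 21.9 m.u.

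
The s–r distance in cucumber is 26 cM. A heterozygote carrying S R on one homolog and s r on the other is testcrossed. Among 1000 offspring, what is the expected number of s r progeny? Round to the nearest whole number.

A map distance of 26 cM corresponds to a recombination frequency of 0.260.
The F1 is S R / s r, so s r is a parental gamete class with expected frequency (1 − r)/2 = 0.740/2 = 0.3700.
Expected number = 0.3700 × 1000 = 370.00 ≈ 370.

370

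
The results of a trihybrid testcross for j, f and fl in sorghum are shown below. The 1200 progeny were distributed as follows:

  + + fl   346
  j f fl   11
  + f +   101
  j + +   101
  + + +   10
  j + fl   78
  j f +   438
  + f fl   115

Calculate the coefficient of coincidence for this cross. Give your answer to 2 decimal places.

The two most frequent reciprocal classes, + + fl and j f +, are the parental types, so the F1 was + + fl / j f +.
The two rarest classes, + + + and j f fl, are the double crossovers. Comparing them with the parentals, only the fl allele has switched, so fl is the middle locus and the order is f – fl – j.
f–fl: (216 + 21)/1200 = 0.1975; fl–j: (179 + 21)/1200 = 0.1667.
Expected DCO frequency = 0.1975 × 0.1667 ≈ 0.03292; observed = 21/1200 ≈ 0.01750.
Coefficient of coincidence = 0.01750/0.03292 ≈ 0.53.

0.53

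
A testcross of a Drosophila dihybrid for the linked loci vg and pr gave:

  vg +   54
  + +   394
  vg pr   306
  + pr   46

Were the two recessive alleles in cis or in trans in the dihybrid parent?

cis

The two most frequent classes are + + (394) and vg pr (306); these are the parental (non-recombinant) types.
So the F1 carried + + on one chromosome and vg pr on the other — the recessive alleles are on the same chromosome (cis / coupling).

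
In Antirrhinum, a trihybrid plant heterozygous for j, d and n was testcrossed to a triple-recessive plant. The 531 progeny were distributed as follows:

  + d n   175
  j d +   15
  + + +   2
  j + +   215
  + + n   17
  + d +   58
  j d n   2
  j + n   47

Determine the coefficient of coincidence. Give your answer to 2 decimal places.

0.54

The two most frequent reciprocal classes, + d n and j + +, are the parental types, so the F1 was + d n / j + +.
The two rarest classes, j d n and + + +, are the double crossovers. Comparing them with the parentals, only the j allele has switched, so j is the middle locus and the order is d – j – n.
d–j: (32 + 4)/531 = 0.0678; j–n: (105 + 4)/531 = 0.2053.
Expected DCO frequency = 0.0678 × 0.2053 ≈ 0.01392; observed = 4/531 ≈ 0.00753.
Coefficient of coincidence = 0.00753/0.01392 ≈ 0.54.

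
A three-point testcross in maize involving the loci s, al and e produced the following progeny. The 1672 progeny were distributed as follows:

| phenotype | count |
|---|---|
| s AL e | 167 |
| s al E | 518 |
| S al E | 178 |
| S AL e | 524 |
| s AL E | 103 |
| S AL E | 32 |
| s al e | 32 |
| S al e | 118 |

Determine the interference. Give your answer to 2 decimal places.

The two most frequent reciprocal classes, s al E and S AL e, are the parental types, so the F1 was s al E / S AL e.
The two rarest classes, s al e and S AL E, are the double crossovers. Comparing them with the parentals, only the e allele has switched, so e is the middle locus and the order is s – e – al.
s–e: (345 + 64)/1672 = 0.2446; e–al: (221 + 64)/1672 = 0.1705.
Expected DCO frequency = 0.2446 × 0.1705 ≈ 0.04170; observed = 64/1672 ≈ 0.03828.
Coefficient of coincidence = 0.03828/0.04170 ≈ 0.92; interference = 1 − 0.92 = 0.08.

0.08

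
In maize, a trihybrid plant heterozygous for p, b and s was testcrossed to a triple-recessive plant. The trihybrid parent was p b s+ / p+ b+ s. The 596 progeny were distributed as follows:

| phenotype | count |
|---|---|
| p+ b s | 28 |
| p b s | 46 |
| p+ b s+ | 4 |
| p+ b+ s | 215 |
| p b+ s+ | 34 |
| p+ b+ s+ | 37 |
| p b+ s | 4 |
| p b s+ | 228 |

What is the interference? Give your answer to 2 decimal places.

The two rarest classes, p+ b s+ and p b+ s, are the double crossovers. Comparing them with the parentals, only the p allele has switched, so p is the middle locus and the order is s – p – b.
s–p: (83 + 8)/596 = 0.1527; p–b: (62 + 8)/596 = 0.1174.
Expected DCO frequency = 0.1527 × 0.1174 ≈ 0.01793; observed = 8/596 ≈ 0.01342.
Coefficient of coincidence = 0.01342/0.01793 ≈ 0.75; interference = 1 − 0.75 = 0.25.

0.25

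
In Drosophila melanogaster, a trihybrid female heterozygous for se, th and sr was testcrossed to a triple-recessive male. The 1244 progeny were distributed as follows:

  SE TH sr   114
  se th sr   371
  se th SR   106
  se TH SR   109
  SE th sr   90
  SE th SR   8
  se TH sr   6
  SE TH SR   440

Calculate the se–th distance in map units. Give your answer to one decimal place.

The two most frequent reciprocal classes, se th sr and SE TH SR, are the parental types, so the F1 was se th sr / SE TH SR.
The two rarest classes, se TH sr and SE th SR, are the double crossovers. Comparing them with the parentals, only the th allele has switched, so th is the middle locus and the order is sr – th – se.
Crossovers in the th–se interval produce the single-crossover classes SE th sr and se TH SR (90 + 109 = 199) plus the double crossovers (14).
RF(th–se) = (199 + 14) / 1244 = 213/1244 = 0.1712 → 17.1 map units.

17.1 map units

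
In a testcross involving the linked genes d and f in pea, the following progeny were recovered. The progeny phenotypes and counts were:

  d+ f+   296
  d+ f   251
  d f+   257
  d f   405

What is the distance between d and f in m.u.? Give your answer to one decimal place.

The two most frequent classes, d+ f+ (296) and d f (405), are the parental types, so the F1 was d+ f+ / d f.
The recombinant classes are d+ f and d f+: 251 + 257 = 508.
Recombination frequency = 508/1209 = 0.4202 ≈ 42.0%, i.e. 42.0 m.u.

42.0 m.u.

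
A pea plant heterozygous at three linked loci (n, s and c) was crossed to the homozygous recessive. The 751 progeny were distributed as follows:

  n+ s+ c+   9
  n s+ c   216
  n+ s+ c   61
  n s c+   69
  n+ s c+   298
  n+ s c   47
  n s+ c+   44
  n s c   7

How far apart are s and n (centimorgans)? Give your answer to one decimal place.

19.4 centimorgans

The two most frequent reciprocal classes, n s+ c and n+ s c+, are the parental types, so the F1 was n s+ c / n+ s c+.
The two rarest classes, n s c and n+ s+ c+, are the double crossovers. Comparing them with the parentals, only the s allele has switched, so s is the middle locus and the order is c – s – n.
Crossovers in the s–n interval produce the single-crossover classes n+ s+ c and n s c+ (61 + 69 = 130) plus the double crossovers (16).
RF(s–n) = (130 + 16) / 751 = 146/751 = 0.1944 → 19.4 centimorgans.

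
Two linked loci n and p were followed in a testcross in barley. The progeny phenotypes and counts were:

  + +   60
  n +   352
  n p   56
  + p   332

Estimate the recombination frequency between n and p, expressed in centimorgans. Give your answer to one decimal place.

14.5 centimorgans

The two most frequent classes, + p (332) and n + (352), are the parental types, so the F1 was + p / n +.
The recombinant classes are + + and n p: 60 + 56 = 116.
Recombination frequency = 116/800 = 0.1450 ≈ 14.5%, i.e. 14.5 centimorgans.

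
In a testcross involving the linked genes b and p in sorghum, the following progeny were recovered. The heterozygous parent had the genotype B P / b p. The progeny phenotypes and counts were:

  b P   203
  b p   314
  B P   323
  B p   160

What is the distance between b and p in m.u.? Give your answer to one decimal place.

36.3 m.u.

The recombinant classes are B p and b P: 160 + 203 = 363.
Recombination frequency = 363/1000 = 0.3630 ≈ 36.3%, i.e. 36.3 m.u.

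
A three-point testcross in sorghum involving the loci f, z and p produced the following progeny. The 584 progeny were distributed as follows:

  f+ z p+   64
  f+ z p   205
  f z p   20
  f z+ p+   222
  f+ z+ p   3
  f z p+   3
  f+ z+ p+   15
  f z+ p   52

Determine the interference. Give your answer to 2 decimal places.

0.30

The two most frequent reciprocal classes, f z+ p+ and f+ z p, are the parental types, so the F1 was f z+ p+ / f+ z p.
The two rarest classes, f z p+ and f+ z+ p, are the double crossovers. Comparing them with the parentals, only the z allele has switched, so z is the middle locus and the order is p – z – f.
p–z: (116 + 6)/584 = 0.2089; z–f: (35 + 6)/584 = 0.0702.
Expected DCO frequency = 0.2089 × 0.0702 ≈ 0.01466; observed = 6/584 ≈ 0.01027.
Coefficient of coincidence = 0.01027/0.01466 ≈ 0.70; interference = 1 − 0.70 = 0.30.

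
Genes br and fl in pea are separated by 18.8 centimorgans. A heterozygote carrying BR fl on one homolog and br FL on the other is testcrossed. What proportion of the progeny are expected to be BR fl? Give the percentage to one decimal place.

40.6%

A map distance of 18.8 centimorgans corresponds to a recombination frequency of 0.188.
The F1 is BR fl / br FL, so BR fl is a parental gamete class with expected frequency (1 − r)/2 = 0.812/2 = 0.4060.
That is 0.4060 = 40.6% of the progeny.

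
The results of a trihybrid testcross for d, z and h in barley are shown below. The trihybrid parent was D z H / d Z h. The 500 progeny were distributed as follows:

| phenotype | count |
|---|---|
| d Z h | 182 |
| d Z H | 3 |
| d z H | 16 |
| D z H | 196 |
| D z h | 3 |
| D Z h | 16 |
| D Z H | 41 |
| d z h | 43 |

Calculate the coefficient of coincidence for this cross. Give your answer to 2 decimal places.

The two rarest classes, D z h and d Z H, are the double crossovers. Comparing them with the parentals, only the h allele has switched, so h is the middle locus and the order is z – h – d.
z–h: (84 + 6)/500 = 0.1800; h–d: (32 + 6)/500 = 0.0760.
Expected DCO frequency = 0.1800 × 0.0760 ≈ 0.01368; observed = 6/500 ≈ 0.01200.
Coefficient of coincidence = 0.01200/0.01368 ≈ 0.88.

0.88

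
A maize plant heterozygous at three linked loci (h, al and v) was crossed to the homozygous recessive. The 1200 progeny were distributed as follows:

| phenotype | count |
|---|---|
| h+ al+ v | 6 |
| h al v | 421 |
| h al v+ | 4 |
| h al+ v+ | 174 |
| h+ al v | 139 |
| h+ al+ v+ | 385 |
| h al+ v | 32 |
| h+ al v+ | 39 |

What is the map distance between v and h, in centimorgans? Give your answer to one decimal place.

26.9 centimorgans

The two most frequent reciprocal classes, h al v and h+ al+ v+, are the parental types, so the F1 was h al v / h+ al+ v+.
The two rarest classes, h al v+ and h+ al+ v, are the double crossovers. Comparing them with the parentals, only the v allele has switched, so v is the middle locus and the order is h – v – al.
Crossovers in the h–v interval produce the single-crossover classes h+ al v and h al+ v+ (139 + 174 = 313) plus the double crossovers (10).
RF(h–v) = (313 + 10) / 1200 = 323/1200 = 0.2692 → 26.9 centimorgans.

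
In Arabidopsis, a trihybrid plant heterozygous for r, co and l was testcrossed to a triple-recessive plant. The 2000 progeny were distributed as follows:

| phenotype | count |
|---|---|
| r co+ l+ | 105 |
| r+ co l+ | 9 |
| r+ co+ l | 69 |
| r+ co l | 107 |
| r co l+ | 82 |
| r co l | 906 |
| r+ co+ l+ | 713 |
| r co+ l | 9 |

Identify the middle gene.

The two most frequent reciprocal classes, r+ co+ l+ and r co l, are the parental types, so the F1 was r+ co+ l+ / r co l.
The two rarest classes, r+ co l+ and r co+ l, are the double crossovers. Comparing them with the parentals, only the co allele has switched, so co is the middle locus and the order is l – co – r.

co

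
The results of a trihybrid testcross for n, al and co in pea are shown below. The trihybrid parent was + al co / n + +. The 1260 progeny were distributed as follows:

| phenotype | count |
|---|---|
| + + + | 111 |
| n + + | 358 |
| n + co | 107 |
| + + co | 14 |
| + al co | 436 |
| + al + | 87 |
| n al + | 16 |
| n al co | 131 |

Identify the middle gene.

al

The two rarest classes, + + co and n al +, are the double crossovers. Comparing them with the parentals, only the al allele has switched, so al is the middle locus and the order is n – al – co.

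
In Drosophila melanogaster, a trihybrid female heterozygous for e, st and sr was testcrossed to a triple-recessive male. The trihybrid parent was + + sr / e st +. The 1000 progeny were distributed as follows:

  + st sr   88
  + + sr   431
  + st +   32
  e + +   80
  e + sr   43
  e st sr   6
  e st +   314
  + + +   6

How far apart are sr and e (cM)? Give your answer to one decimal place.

The two rarest classes, + + + and e st sr, are the double crossovers. Comparing them with the parentals, only the sr allele has switched, so sr is the middle locus and the order is e – sr – st.
Crossovers in the e–sr interval produce the single-crossover classes e + sr and + st + (43 + 32 = 75) plus the double crossovers (12).
RF(e–sr) = (75 + 12) / 1000 = 87/1000 = 0.0870 → 8.7 cM.

8.7 cM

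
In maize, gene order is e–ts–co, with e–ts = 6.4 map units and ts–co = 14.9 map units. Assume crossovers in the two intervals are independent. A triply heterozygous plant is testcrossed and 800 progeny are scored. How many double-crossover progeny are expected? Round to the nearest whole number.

Map distances give recombination frequencies of 0.064 and 0.149 for the two intervals.
With no interference, expected double-crossover frequency = 0.064 × 0.149 = 0.00954.
Expected number = 0.00954 × 800 = 7.63 ≈ 8.

8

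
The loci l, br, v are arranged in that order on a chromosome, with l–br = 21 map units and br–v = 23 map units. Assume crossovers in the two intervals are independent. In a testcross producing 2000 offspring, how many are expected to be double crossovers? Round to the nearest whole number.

Map distances give recombination frequencies of 0.210 and 0.230 for the two intervals.
With no interference, expected double-crossover frequency = 0.210 × 0.230 = 0.04830.
Expected number = 0.04830 × 2000 = 96.60 ≈ 97.

97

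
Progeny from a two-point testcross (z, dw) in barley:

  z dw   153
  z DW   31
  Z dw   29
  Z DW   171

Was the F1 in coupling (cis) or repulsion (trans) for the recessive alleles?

The two most frequent classes are Z DW (171) and z dw (153); these are the parental (non-recombinant) types.
So the F1 carried Z DW on one chromosome and z dw on the other — the recessive alleles are on the same chromosome (cis / coupling).

cis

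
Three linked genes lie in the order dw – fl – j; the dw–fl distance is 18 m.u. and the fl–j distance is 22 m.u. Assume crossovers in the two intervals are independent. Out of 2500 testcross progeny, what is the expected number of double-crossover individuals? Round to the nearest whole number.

Map distances give recombination frequencies of 0.180 and 0.220 for the two intervals.
With no interference, expected double-crossover frequency = 0.180 × 0.220 = 0.03960.
Expected number = 0.03960 × 2500 = 99.00 ≈ 99.

99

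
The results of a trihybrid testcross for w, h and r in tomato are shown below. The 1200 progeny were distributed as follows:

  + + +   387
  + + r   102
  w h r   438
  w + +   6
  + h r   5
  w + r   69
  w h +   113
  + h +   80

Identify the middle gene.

The two most frequent reciprocal classes, + + + and w h r, are the parental types, so the F1 was + + + / w h r.
The two rarest classes, w + + and + h r, are the double crossovers. Comparing them with the parentals, only the w allele has switched, so w is the middle locus and the order is r – w – h.

w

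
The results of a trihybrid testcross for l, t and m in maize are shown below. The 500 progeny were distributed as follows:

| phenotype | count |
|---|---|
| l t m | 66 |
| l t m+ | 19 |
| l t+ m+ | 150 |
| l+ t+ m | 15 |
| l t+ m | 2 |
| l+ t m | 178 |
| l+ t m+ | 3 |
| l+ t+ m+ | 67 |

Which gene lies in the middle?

The two most frequent reciprocal classes, l t+ m+ and l+ t m, are the parental types, so the F1 was l t+ m+ / l+ t m.
The two rarest classes, l t+ m and l+ t m+, are the double crossovers. Comparing them with the parentals, only the m allele has switched, so m is the middle locus and the order is t – m – l.

m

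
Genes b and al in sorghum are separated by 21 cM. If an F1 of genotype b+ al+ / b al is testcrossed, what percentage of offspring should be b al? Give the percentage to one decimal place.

A map distance of 21 cM corresponds to a recombination frequency of 0.210.
The F1 is b+ al+ / b al, so b al is a parental gamete class with expected frequency (1 − r)/2 = 0.790/2 = 0.3950.
That is 0.3950 = 39.5% of the progeny.

39.5%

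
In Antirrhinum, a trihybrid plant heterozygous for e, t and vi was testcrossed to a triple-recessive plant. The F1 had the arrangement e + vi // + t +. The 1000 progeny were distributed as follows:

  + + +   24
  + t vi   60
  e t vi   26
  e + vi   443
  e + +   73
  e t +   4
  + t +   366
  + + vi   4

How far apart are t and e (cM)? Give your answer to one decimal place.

The two rarest classes, + + vi and e t +, are the double crossovers. Comparing them with the parentals, only the e allele has switched, so e is the middle locus and the order is t – e – vi.
Crossovers in the t–e interval produce the single-crossover classes e t vi and + + + (26 + 24 = 50) plus the double crossovers (8).
RF(t–e) = (50 + 8) / 1000 = 58/1000 = 0.0580 → 5.8 cM.

5.8 cM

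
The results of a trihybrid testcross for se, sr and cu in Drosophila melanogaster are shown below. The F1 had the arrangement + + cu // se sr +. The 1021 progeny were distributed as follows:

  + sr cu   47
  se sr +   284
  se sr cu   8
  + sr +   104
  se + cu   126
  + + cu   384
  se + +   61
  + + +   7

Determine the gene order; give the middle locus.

The two rarest classes, + + + and se sr cu, are the double crossovers. Comparing them with the parentals, only the cu allele has switched, so cu is the middle locus and the order is se – cu – sr.

cu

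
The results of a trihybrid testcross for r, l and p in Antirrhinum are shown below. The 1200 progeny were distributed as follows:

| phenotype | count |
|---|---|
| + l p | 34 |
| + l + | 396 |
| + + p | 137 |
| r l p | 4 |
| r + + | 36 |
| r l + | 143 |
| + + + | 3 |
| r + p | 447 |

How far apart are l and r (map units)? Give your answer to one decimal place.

23.9 map units

The two most frequent reciprocal classes, + l + and r + p, are the parental types, so the F1 was + l + / r + p.
The two rarest classes, + + + and r l p, are the double crossovers. Comparing them with the parentals, only the l allele has switched, so l is the middle locus and the order is p – l – r.
Crossovers in the l–r interval produce the single-crossover classes r l + and + + p (143 + 137 = 280) plus the double crossovers (7).
RF(l–r) = (280 + 7) / 1200 = 287/1200 = 0.2392 → 23.9 map units.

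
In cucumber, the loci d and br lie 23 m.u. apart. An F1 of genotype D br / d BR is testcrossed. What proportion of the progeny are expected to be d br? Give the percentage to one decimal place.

A map distance of 23 m.u. corresponds to a recombination frequency of 0.230.
The F1 is D br / d BR, so d br is a recombinant gamete class with expected frequency r/2 = 0.230/2 = 0.1150.
That is 0.1150 = 11.5% of the progeny.

11.5%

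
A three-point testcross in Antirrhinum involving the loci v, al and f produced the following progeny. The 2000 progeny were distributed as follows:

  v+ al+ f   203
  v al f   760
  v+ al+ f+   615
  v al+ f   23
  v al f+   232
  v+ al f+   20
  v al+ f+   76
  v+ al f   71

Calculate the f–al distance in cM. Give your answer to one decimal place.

23.9 cM

The two most frequent reciprocal classes, v+ al+ f+ and v al f, are the parental types, so the F1 was v+ al+ f+ / v al f.
The two rarest classes, v+ al f+ and v al+ f, are the double crossovers. Comparing them with the parentals, only the al allele has switched, so al is the middle locus and the order is f – al – v.
Crossovers in the f–al interval produce the single-crossover classes v+ al+ f and v al f+ (203 + 232 = 435) plus the double crossovers (43).
RF(f–al) = (435 + 43) / 2000 = 478/2000 = 0.2390 → 23.9 cM.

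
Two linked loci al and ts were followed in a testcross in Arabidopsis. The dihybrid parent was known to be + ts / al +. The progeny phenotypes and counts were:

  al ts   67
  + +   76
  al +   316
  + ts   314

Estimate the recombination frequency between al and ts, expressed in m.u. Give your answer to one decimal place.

The recombinant classes are + + and al ts: 76 + 67 = 143.
Recombination frequency = 143/773 = 0.1850 ≈ 18.5%, i.e. 18.5 m.u.

18.5 m.u.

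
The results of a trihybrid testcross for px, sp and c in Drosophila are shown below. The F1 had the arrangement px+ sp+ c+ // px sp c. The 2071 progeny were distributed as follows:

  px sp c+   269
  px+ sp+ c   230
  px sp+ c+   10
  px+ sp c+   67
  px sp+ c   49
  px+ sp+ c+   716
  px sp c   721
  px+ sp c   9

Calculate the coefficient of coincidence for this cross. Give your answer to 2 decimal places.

The two rarest classes, px sp+ c+ and px+ sp c, are the double crossovers. Comparing them with the parentals, only the px allele has switched, so px is the middle locus and the order is c – px – sp.
c–px: (499 + 19)/2071 = 0.2501; px–sp: (116 + 19)/2071 = 0.0652.
Expected DCO frequency = 0.2501 × 0.0652 ≈ 0.01631; observed = 19/2071 ≈ 0.00917.
Coefficient of coincidence = 0.00917/0.01631 ≈ 0.56.

0.56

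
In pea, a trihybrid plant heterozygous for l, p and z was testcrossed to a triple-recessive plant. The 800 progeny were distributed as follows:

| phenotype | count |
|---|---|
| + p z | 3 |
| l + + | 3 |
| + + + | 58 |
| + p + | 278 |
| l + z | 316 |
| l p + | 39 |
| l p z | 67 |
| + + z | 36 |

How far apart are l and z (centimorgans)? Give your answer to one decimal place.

The two most frequent reciprocal classes, l + z and + p +, are the parental types, so the F1 was l + z / + p +.
The two rarest classes, l + + and + p z, are the double crossovers. Comparing them with the parentals, only the z allele has switched, so z is the middle locus and the order is p – z – l.
Crossovers in the z–l interval produce the single-crossover classes + + z and l p + (36 + 39 = 75) plus the double crossovers (6).
RF(z–l) = (75 + 6) / 800 = 81/800 = 0.1013 → 10.1 centimorgans.

10.1 centimorgans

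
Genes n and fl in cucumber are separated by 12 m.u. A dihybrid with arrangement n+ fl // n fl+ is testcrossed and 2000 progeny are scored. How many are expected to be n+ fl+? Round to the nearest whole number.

120

A map distance of 12 m.u. corresponds to a recombination frequency of 0.120.
The F1 is n+ fl / n fl+, so n+ fl+ is a recombinant gamete class with expected frequency r/2 = 0.120/2 = 0.0600.
Expected number = 0.0600 × 2000 = 120.00 ≈ 120.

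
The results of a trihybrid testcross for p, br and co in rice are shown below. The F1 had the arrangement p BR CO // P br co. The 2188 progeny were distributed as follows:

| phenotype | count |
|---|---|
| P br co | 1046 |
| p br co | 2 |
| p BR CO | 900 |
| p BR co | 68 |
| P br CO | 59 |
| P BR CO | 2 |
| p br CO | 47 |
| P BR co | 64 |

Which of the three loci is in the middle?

p

The two rarest classes, P BR CO and p br co, are the double crossovers. Comparing them with the parentals, only the p allele has switched, so p is the middle locus and the order is co – p – br.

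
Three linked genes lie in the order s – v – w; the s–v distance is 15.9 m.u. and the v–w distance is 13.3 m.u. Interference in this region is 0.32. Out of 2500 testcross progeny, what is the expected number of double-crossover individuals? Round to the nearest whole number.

Map distances give recombination frequencies of 0.159 and 0.133 for the two intervals.
With interference 0.32 (so coincidence = 0.68), expected double-crossover frequency = 0.159 × 0.133 × 0.68 = 0.01438.
Expected number = 0.01438 × 2500 = 35.95 ≈ 36.

36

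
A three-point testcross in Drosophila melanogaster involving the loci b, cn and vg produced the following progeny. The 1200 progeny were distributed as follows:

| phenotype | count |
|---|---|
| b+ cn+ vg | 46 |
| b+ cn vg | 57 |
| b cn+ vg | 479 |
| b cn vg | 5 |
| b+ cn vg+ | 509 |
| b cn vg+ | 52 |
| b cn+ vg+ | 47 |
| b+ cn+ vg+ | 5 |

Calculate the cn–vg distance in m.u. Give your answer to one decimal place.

9.5 m.u.

The two most frequent reciprocal classes, b+ cn vg+ and b cn+ vg, are the parental types, so the F1 was b+ cn vg+ / b cn+ vg.
The two rarest classes, b+ cn+ vg+ and b cn vg, are the double crossovers. Comparing them with the parentals, only the cn allele has switched, so cn is the middle locus and the order is vg – cn – b.
Crossovers in the vg–cn interval produce the single-crossover classes b+ cn vg and b cn+ vg+ (57 + 47 = 104) plus the double crossovers (10).
RF(vg–cn) = (104 + 10) / 1200 = 114/1200 = 0.0950 → 9.5 m.u.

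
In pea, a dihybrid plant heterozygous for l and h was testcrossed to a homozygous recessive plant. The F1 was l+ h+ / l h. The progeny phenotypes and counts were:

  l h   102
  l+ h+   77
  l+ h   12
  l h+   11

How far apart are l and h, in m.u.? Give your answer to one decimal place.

The recombinant classes are l+ h and l h+: 12 + 11 = 23.
Recombination frequency = 23/202 = 0.1139 ≈ 11.4%, i.e. 11.4 m.u.

11.4 m.u.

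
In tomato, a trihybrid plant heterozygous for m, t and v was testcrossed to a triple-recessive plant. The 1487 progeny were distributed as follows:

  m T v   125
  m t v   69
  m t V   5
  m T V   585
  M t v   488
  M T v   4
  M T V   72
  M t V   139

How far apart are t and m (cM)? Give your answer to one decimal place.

10.1 cM

The two most frequent reciprocal classes, M t v and m T V, are the parental types, so the F1 was M t v / m T V.
The two rarest classes, M T v and m t V, are the double crossovers. Comparing them with the parentals, only the t allele has switched, so t is the middle locus and the order is m – t – v.
Crossovers in the m–t interval produce the single-crossover classes m t v and M T V (69 + 72 = 141) plus the double crossovers (9).
RF(m–t) = (141 + 9) / 1487 = 150/1487 = 0.1009 → 10.1 cM.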